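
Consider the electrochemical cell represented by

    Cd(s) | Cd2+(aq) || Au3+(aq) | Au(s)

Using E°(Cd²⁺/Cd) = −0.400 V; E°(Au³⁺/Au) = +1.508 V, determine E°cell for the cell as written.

+1.908 V

By convention the left-hand electrode in cell notation is the anode (oxidation) and the right-hand electrode is the cathode (reduction).
E°cell = E°(right) − E°(left) = +1.508 − (−0.400) = +1.908 V.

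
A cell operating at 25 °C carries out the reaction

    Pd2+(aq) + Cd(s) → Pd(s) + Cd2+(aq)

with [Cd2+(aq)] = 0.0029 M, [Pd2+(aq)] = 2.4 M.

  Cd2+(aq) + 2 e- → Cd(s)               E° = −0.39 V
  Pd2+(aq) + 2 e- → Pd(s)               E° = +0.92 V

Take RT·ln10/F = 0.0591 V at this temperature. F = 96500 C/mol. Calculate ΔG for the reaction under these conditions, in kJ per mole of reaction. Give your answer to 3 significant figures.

The standard cell potential is +0.92 − (−0.39) = +1.31 V, with n = 2 electrons in the balanced equation.
Here Q = [Cd2+(aq)] / [Pd2+(aq)] = 0.00121 (log Q = −2.918), giving E = +1.31 − (0.0591/2)·(−2.918) = +1.3962 V.
Finally ΔG = −nFE = −(2)(96500 C/mol)(+1.3962 V) = −269 kJ/mol.

−269 kJ/mol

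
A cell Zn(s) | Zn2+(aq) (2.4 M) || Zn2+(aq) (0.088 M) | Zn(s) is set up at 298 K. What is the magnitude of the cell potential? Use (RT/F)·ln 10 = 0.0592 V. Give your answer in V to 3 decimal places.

0.042 V

For a concentration cell E°cell = 0, since both electrodes use the same couple.
The compartment with the higher Zn2+(aq) concentration (2.4 M) acts as the cathode; ions are reduced there and produced at the dilute (0.088 M) anode.
With n = 2, Ecell = −(0.0592/2)·log([dilute]/[conc]) = −(0.0592/2)·log(0.088/2.4) = +0.042 V.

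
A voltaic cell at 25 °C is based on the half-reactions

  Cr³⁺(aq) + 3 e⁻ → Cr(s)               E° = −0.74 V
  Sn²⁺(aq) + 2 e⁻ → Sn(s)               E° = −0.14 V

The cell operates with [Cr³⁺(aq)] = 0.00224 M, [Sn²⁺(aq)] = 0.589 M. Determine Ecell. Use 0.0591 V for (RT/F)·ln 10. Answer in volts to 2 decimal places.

Sn²⁺/Sn is reduced (cathode, E° = −0.14 V) and Cr³⁺/Cr is oxidized (anode).
The standard potential is −0.14 − (−0.74) = +0.60 V and the balanced reaction transfers n = 6 electrons.
For the overall reaction 3 Sn²⁺(aq) + 2 Cr(s) → 3 Sn(s) + 2 Cr³⁺(aq), Q = [Cr³⁺(aq)]^2 / [Sn²⁺(aq)]^3 = 2.46×10^−5, giving log Q = −4.610.
E = E° − (0.0591/n)·log Q = +0.60 − (0.0591/6)(−4.610) = +0.65 V.

+0.65 V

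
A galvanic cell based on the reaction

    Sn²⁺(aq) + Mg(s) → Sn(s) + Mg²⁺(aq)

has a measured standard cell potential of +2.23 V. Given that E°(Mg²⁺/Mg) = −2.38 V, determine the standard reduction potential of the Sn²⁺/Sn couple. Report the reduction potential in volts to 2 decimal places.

−0.15 V

In the reaction as written the Sn²⁺/Sn couple is reduced (cathode) and Mg²⁺/Mg is oxidized (anode), so E°cell = E°(Sn²⁺/Sn) − E°(Mg²⁺/Mg).
E°(Sn²⁺/Sn) = E°cell + E°(anode) = +2.23 + (−2.38) = −0.15 V.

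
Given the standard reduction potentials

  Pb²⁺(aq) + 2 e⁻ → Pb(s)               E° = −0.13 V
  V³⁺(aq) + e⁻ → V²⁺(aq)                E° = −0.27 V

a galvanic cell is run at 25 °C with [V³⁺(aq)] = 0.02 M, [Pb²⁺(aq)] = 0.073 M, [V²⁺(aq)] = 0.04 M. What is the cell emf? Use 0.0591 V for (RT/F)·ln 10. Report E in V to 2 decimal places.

+0.12 V

Pb²⁺/Pb is reduced (cathode, E° = −0.13 V) and V³⁺/V²⁺ is oxidized (anode).
E°cell = E°cat − E°an = −0.13 − (−0.27) = +0.14 V; n = 2.
The balanced reaction is Pb²⁺(aq) + 2 V²⁺(aq) → Pb(s) + 2 V³⁺(aq), so Q = [V³⁺(aq)]^2 / ([Pb²⁺(aq)]·[V²⁺(aq)]^2) = 3.42 and log Q = 0.535.
E = E° − (0.0591/n)·log Q = +0.14 − (0.0591/2)(0.535) = +0.12 V.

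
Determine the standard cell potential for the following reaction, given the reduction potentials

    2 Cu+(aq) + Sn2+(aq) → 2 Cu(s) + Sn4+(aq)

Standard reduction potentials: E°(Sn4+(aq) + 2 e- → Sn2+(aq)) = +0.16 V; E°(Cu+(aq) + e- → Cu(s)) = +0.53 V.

+0.37 V

Cu+(aq) gains electrons, so the Cu⁺/Cu couple is the cathode; the Sn⁴⁺/Sn²⁺ couple is the anode.
E°cell = E°(cathode) − E°(anode) = +0.53 − (+0.16) = +0.37 V.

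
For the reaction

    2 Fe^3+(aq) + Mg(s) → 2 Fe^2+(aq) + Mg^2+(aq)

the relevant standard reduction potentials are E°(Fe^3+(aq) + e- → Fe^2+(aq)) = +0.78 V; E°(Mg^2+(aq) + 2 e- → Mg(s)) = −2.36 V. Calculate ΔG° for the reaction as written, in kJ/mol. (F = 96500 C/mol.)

−606 kJ/mol

In the reaction as written Fe^3+(aq) is reduced, so the Fe³⁺/Fe²⁺ couple is the cathode and Mg²⁺/Mg is the anode.
E°cell = +0.78 − (−2.36) = +3.14 V; balancing electrons gives n = 2.
ΔG° = −nFE°cell = −(2)(96500)(+3.14) J/mol = −606 kJ/mol.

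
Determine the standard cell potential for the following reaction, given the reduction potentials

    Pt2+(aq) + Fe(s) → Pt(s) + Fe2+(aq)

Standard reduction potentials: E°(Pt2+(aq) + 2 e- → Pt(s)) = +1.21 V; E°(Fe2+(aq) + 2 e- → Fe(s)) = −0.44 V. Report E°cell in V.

In the reaction as written, Pt2+(aq) is reduced (cathode) and Fe2+(aq) is produced by oxidation at the anode.
E°cell = E°(cathode) − E°(anode) = +1.21 − (−0.44) = +1.65 V.
The positive value indicates the reaction is spontaneous as written.

+1.65 V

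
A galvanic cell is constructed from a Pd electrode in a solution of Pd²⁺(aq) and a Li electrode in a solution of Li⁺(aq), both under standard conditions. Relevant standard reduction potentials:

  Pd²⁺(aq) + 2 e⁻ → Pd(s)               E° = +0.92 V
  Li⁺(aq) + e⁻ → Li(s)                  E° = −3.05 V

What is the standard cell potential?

+3.97 V

Of the two couples in this cell, the one with the more positive reduction potential is reduced at the cathode: here that is Pd²⁺/Pd (+0.92 V); Li⁺/Li (−3.05 V) is the anode.
E°cell = E°(cathode) − E°(anode) = +0.92 − (−3.05) = +3.97 V.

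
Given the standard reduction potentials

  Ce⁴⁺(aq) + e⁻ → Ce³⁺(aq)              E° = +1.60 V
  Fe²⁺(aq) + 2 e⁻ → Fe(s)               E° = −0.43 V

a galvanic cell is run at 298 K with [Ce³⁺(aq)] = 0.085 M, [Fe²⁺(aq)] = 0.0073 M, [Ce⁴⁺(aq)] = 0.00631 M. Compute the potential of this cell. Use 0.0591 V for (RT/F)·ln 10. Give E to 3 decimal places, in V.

+2.026 V

The Ce⁴⁺/Ce³⁺ couple has the more positive E°, so it is the cathode; Fe²⁺/Fe is the anode.
The standard potential is +1.60 − (−0.43) = +2.03 V and the balanced reaction transfers n = 2 electrons.
Balancing gives 2 Ce⁴⁺(aq) + Fe(s) → 2 Ce³⁺(aq) + Fe²⁺(aq); hence Q = ([Ce³⁺(aq)]^2·[Fe²⁺(aq)]) / [Ce⁴⁺(aq)]^2 = 1.32 (log Q = 0.122).
E = E° − (0.0591/n)·log Q = +2.03 − (0.0591/2)(0.122) = +2.026 V.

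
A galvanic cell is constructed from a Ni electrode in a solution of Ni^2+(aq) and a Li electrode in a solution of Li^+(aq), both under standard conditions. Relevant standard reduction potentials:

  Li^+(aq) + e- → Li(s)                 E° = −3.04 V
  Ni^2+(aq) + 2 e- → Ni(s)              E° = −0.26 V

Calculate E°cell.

+2.78 V

The Ni²⁺/Ni couple has the higher E°, so Ni ion is reduced (cathode) and Li is oxidized (anode).
E°cell = E°(cathode) − E°(anode) = −0.26 − (−3.04) = +2.78 V.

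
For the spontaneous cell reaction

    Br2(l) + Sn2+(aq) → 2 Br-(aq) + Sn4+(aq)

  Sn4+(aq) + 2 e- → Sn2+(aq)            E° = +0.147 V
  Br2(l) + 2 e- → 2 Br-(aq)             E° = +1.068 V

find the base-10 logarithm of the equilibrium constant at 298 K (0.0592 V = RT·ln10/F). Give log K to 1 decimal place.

log K = 31.1

The Br₂/Br⁻ couple is reduced (cathode); E°cell = +1.068 − (+0.147) = +0.921 V with n = 2.
At equilibrium E = 0, so log K = nE°cell / 0.0592 = (2)(+0.921) / 0.0592 = 31.1.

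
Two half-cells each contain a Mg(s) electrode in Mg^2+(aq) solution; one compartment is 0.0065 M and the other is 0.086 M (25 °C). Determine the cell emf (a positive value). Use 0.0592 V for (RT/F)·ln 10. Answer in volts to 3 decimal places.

0.033 V

For a concentration cell E°cell = 0, since both electrodes use the same couple.
The compartment with the higher Mg^2+(aq) concentration (0.086 M) acts as the cathode; ions are reduced there and produced at the dilute (0.0065 M) anode.
With n = 2, Ecell = −(0.0592/2)·log([dilute]/[conc]) = −(0.0592/2)·log(0.0065/0.086) = +0.033 V.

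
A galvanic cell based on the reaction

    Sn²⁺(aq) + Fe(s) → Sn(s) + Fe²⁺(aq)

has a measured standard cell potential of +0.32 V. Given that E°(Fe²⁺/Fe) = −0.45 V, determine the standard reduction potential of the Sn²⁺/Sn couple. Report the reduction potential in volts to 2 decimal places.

In the reaction as written the Sn²⁺/Sn couple is reduced (cathode) and Fe²⁺/Fe is oxidized (anode), so E°cell = E°(Sn²⁺/Sn) − E°(Fe²⁺/Fe).
E°(Sn²⁺/Sn) = E°cell + E°(anode) = +0.32 + (−0.45) = −0.13 V.

−0.13 V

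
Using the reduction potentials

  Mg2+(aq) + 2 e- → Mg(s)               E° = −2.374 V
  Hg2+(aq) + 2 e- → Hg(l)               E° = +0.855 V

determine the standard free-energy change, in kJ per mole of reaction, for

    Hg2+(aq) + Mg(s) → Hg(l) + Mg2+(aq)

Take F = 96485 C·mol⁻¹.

−623 kJ/mol

In the reaction as written Hg2+(aq) is reduced, so the Hg²⁺/Hg couple is the cathode and Mg²⁺/Mg is the anode.
E°cell = +0.855 − (−2.374) = +3.229 V; balancing electrons gives n = 2.
ΔG° = −nFE°cell = −(2)(96485)(+3.229) J/mol = −623 kJ/mol.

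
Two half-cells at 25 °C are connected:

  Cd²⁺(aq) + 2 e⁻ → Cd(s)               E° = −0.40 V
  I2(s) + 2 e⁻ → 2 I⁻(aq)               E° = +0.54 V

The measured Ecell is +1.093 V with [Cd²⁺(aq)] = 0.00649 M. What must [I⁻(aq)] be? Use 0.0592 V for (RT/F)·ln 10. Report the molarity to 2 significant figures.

0.032 M

I₂/I⁻ is the cathode (higher E°); E°cell = +0.54 − (−0.40) = +0.94 V with n = 2.
Since E = E° − (0.0592/n)·log Q, log Q = n(E° − E)/0.0592 = −5.169.
Balancing electrons gives I2(s) + Cd(s) → 2 I⁻(aq) + Cd²⁺(aq); thus Q = [I⁻(aq)]^2·[Cd²⁺(aq)].
Solving for the unknown gives log [I⁻(aq)] = −1.491, so [I⁻(aq)] ≈ 0.032 M.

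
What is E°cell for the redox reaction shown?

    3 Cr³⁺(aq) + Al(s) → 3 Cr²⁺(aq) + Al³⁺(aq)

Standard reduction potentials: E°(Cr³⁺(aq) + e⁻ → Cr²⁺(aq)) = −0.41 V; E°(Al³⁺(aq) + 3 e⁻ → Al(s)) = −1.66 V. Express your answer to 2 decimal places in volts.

Cr³⁺(aq) gains electrons, so the Cr³⁺/Cr²⁺ couple is the cathode; the Al³⁺/Al couple is the anode.
E°cell = E°(cathode) − E°(anode) = −0.41 − (−1.66) = +1.25 V.
The positive value indicates the reaction is spontaneous as written.

+1.25 V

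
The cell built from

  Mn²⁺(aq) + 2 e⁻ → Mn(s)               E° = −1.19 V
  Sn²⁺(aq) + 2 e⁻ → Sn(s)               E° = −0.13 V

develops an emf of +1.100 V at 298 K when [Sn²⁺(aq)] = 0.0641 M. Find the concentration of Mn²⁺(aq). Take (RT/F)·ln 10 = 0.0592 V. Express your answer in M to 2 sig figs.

Sn²⁺/Sn is the cathode (higher E°); E°cell = −0.13 − (−1.19) = +1.06 V with n = 2.
Since E = E° − (0.0592/n)·log Q, log Q = n(E° − E)/0.0592 = −1.351.
For Sn²⁺(aq) + Mn(s) → Sn(s) + Mn²⁺(aq), the reaction quotient is Q = [Mn²⁺(aq)] / [Sn²⁺(aq)].
Substituting the known concentrations and solving, log [Mn²⁺(aq)] = −2.544 and [Mn²⁺(aq)] = 0.0029 M.

0.0029 M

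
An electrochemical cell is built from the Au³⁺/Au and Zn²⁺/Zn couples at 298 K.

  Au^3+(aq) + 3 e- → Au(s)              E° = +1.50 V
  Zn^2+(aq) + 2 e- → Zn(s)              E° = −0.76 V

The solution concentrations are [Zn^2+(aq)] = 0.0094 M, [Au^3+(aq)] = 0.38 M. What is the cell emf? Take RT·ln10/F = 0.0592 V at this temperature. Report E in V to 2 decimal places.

+2.31 V

Au³⁺/Au is reduced (cathode, E° = +1.50 V) and Zn²⁺/Zn is oxidized (anode).
The standard potential is +1.50 − (−0.76) = +2.26 V and the balanced reaction transfers n = 6 electrons.
Balancing gives 2 Au^3+(aq) + 3 Zn(s) → 2 Au(s) + 3 Zn^2+(aq); hence Q = [Zn^2+(aq)]^3 / [Au^3+(aq)]^2 = 5.75×10^−6 (log Q = −5.240).
E = E° − (0.0592/n)·log Q = +2.26 − (0.0592/6)(−5.240) = +2.31 V.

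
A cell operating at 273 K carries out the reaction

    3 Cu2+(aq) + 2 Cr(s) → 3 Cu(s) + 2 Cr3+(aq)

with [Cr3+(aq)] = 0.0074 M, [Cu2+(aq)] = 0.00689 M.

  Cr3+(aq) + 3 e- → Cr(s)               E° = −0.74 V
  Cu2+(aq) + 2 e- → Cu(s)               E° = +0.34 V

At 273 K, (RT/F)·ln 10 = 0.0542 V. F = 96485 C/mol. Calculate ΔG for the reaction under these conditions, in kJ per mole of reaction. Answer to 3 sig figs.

−614 kJ/mol

With Cu²⁺/Cu reduced at the cathode, E°cell = +0.34 − (−0.74) = +1.08 V and n = 6.
The reaction quotient is [Cr3+(aq)]^2 / [Cu2+(aq)]^3 = 167; by Nernst, E = +1.08 − (0.0542/6)(2.224) = +1.0599 V.
Then ΔG = −nFE = −6 × 96485 × +1.0599 J/mol = −614 kJ/mol.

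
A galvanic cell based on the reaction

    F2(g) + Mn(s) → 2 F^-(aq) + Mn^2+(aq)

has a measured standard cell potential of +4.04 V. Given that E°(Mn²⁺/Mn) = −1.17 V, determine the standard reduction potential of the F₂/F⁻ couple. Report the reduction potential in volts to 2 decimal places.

+2.87 V

In the reaction as written the F₂/F⁻ couple is reduced (cathode) and Mn²⁺/Mn is oxidized (anode), so E°cell = E°(F₂/F⁻) − E°(Mn²⁺/Mn).
E°(F₂/F⁻) = E°cell + E°(anode) = +4.04 + (−1.17) = +2.87 V.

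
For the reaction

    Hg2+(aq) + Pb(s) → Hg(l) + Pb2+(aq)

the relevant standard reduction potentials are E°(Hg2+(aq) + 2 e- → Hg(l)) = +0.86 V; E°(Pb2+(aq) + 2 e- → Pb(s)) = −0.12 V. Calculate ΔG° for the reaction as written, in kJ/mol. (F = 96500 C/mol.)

In the reaction as written Hg2+(aq) is reduced, so the Hg²⁺/Hg couple is the cathode and Pb²⁺/Pb is the anode.
E°cell = +0.86 − (−0.12) = +0.98 V; balancing electrons gives n = 2.
ΔG° = −nFE°cell = −(2)(96500)(+0.98) J/mol = −189 kJ/mol.

−189 kJ/mol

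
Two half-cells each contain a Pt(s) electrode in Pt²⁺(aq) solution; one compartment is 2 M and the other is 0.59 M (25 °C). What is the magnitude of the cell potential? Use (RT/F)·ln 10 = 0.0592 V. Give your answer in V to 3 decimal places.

For a concentration cell E°cell = 0, since both electrodes use the same couple.
The compartment with the higher Pt²⁺(aq) concentration (2 M) acts as the cathode; ions are reduced there and produced at the dilute (0.59 M) anode.
With n = 2, Ecell = −(0.0592/2)·log([dilute]/[conc]) = −(0.0592/2)·log(0.59/2) = +0.016 V.

0.016 V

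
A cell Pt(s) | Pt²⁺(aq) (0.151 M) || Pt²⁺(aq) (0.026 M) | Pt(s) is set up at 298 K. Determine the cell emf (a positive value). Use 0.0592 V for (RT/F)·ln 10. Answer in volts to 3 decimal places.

0.023 V

For a concentration cell E°cell = 0, since both electrodes use the same couple.
The compartment with the higher Pt²⁺(aq) concentration (0.151 M) acts as the cathode; ions are reduced there and produced at the dilute (0.026 M) anode.
With n = 2, Ecell = −(0.0592/2)·log([dilute]/[conc]) = −(0.0592/2)·log(0.026/0.151) = +0.023 V.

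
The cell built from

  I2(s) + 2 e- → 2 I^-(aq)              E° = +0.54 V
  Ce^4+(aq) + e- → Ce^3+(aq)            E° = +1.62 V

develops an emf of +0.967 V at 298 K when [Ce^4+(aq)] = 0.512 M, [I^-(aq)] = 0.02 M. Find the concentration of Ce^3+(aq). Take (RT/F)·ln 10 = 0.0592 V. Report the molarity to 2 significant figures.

With Ce⁴⁺/Ce³⁺ at the cathode and I₂/I⁻ at the anode, E°cell = +1.62 − (+0.54) = +1.08 V (n = 2).
From the Nernst equation, log Q = n(E° − E)/0.0592 = 2·(+1.08 − (+0.967))/0.0592 = 3.818.
The balanced reaction is 2 Ce^4+(aq) + 2 I^-(aq) → 2 Ce^3+(aq) + I2(s), so Q = [Ce^3+(aq)]^2 / ([Ce^4+(aq)]^2·[I^-(aq)]^2).
Solving for the unknown gives log [Ce^3+(aq)] = −0.081, so [Ce^3+(aq)] ≈ 0.83 M.

0.83 M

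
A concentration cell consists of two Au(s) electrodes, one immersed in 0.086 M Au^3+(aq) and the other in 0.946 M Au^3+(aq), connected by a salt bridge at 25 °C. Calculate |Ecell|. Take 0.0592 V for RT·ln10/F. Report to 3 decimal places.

For a concentration cell E°cell = 0, since both electrodes use the same couple.
The compartment with the higher Au^3+(aq) concentration (0.946 M) acts as the cathode; ions are reduced there and produced at the dilute (0.086 M) anode.
With n = 3, Ecell = −(0.0592/3)·log([dilute]/[conc]) = −(0.0592/3)·log(0.086/0.946) = +0.021 V.

0.021 V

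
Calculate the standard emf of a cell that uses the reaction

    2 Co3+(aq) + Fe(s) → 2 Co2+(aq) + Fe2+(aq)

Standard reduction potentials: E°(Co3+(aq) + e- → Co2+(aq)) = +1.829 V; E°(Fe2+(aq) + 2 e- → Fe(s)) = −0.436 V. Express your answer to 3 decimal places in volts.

Co3+(aq) gains electrons, so the Co³⁺/Co²⁺ couple is the cathode; the Fe²⁺/Fe couple is the anode.
E°cell = E°(cathode) − E°(anode) = +1.829 − (−0.436) = +2.265 V.
The positive value indicates the reaction is spontaneous as written.

+2.265 V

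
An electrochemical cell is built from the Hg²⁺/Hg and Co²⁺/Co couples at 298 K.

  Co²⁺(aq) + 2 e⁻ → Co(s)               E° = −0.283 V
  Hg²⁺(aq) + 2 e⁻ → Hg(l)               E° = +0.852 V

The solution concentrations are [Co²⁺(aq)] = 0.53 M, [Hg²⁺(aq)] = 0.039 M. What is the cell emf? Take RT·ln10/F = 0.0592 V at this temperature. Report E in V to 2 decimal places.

+1.10 V

Hg²⁺/Hg is reduced (cathode, E° = +0.852 V) and Co²⁺/Co is oxidized (anode).
The standard potential is +0.852 − (−0.283) = +1.135 V and the balanced reaction transfers n = 2 electrons.
Balancing gives Hg²⁺(aq) + Co(s) → Hg(l) + Co²⁺(aq); hence Q = [Co²⁺(aq)] / [Hg²⁺(aq)] = 13.6 (log Q = 1.133).
Applying E = E° − (RT ln10/nF)·log Q gives +1.135 − (0.0592/2)(1.133) = +1.10 V.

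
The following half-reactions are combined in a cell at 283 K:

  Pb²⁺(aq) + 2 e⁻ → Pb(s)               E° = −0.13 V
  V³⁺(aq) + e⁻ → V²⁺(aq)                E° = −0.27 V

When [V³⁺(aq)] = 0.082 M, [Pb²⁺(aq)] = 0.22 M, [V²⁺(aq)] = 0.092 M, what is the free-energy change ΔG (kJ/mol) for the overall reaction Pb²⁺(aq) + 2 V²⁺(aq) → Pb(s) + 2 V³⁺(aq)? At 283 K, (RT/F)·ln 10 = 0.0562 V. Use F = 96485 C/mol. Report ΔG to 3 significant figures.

E°cell = −0.13 − (−0.27) = +0.14 V; the balanced reaction transfers n = 2 electrons.
Q = [V³⁺(aq)]^2 / ([Pb²⁺(aq)]·[V²⁺(aq)]^2) = 3.61, so log Q = 0.558 and E = +0.14 − (0.0562/2)(0.558) = +0.1243 V.
ΔG = −nFE = −(2)(96485)(+0.1243) J/mol = −24.0 kJ/mol.

−24.0 kJ/mol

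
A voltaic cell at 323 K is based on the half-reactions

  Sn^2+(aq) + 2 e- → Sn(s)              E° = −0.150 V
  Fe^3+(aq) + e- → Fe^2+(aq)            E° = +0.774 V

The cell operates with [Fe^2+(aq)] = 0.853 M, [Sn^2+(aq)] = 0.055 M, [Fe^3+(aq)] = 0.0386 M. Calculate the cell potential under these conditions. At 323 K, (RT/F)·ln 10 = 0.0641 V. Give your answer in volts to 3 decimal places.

The Fe³⁺/Fe²⁺ couple has the more positive E°, so it is the cathode; Sn²⁺/Sn is the anode.
E°cell = E°cat − E°an = +0.774 − (−0.150) = +0.924 V; n = 2.
Balancing gives 2 Fe^3+(aq) + Sn(s) → 2 Fe^2+(aq) + Sn^2+(aq); hence Q = ([Fe^2+(aq)]^2·[Sn^2+(aq)]) / [Fe^3+(aq)]^2 = 26.9 (log Q = 1.429).
E = E° − (0.0641/n)·log Q = +0.924 − (0.0641/2)(1.429) = +0.878 V.

+0.878 V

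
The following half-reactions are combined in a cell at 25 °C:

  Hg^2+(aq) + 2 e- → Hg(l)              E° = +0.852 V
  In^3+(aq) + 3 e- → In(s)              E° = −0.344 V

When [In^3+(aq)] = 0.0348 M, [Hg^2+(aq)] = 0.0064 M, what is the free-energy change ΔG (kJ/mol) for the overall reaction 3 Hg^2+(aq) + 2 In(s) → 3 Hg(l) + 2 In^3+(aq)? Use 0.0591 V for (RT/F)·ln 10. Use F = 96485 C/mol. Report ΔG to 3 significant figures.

E°cell = +0.852 − (−0.344) = +1.196 V; the balanced reaction transfers n = 6 electrons.
The reaction quotient is [In^3+(aq)]^2 / [Hg^2+(aq)]^3 = 4.62×10^3; by Nernst, E = +1.196 − (0.0591/6)(3.665) = +1.1599 V.
Finally ΔG = −nFE = −(6)(96485 C/mol)(+1.1599 V) = −671 kJ/mol.

−671 kJ/mol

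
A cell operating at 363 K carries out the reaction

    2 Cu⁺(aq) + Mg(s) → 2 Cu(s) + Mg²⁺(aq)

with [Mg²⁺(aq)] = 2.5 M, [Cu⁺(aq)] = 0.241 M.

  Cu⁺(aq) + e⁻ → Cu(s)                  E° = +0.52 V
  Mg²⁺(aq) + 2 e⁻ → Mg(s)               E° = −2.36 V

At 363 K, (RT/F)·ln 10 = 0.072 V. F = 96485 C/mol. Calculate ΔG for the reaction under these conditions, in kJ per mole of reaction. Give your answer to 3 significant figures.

E°cell = +0.52 − (−2.36) = +2.88 V; the balanced reaction transfers n = 2 electrons.
The reaction quotient is [Mg²⁺(aq)] / [Cu⁺(aq)]^2 = 43; by Nernst, E = +2.88 − (0.072/2)(1.634) = +2.8212 V.
ΔG = −nFE = −(2)(96485)(+2.8212) J/mol = −544 kJ/mol.

−544 kJ/mol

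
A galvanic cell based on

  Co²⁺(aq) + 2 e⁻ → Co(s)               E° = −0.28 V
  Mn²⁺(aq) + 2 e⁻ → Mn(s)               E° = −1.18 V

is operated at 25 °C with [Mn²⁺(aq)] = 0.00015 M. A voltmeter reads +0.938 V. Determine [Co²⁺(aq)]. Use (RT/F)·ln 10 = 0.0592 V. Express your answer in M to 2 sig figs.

0.0029 M

With Co²⁺/Co at the cathode and Mn²⁺/Mn at the anode, E°cell = −0.28 − (−1.18) = +0.90 V (n = 2).
Rearranging E = E° − (0.0592/n)·log Q gives log Q = 2(+0.90 − (+0.938))/0.0592 = −1.284.
For Co²⁺(aq) + Mn(s) → Co(s) + Mn²⁺(aq), the reaction quotient is Q = [Mn²⁺(aq)] / [Co²⁺(aq)].
Solving for the unknown gives log [Co²⁺(aq)] = −2.540, so [Co²⁺(aq)] ≈ 0.0029 M.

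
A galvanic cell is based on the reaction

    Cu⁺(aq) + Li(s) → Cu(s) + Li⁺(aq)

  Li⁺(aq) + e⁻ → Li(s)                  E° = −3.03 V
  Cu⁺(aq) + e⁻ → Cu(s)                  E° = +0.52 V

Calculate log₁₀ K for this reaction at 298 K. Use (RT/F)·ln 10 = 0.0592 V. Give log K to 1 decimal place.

The Cu⁺/Cu couple is reduced (cathode); E°cell = +0.52 − (−3.03) = +3.55 V with n = 1.
At equilibrium E = 0, so log K = nE°cell / 0.0592 = (1)(+3.55) / 0.0592 = 60.0.

log K = 60.0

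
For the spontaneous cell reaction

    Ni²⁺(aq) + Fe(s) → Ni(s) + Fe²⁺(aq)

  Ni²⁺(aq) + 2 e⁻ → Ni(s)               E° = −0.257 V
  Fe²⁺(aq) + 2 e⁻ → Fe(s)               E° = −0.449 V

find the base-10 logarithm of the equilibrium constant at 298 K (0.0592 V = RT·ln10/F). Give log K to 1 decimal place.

The Ni²⁺/Ni couple is reduced (cathode); E°cell = −0.257 − (−0.449) = +0.192 V with n = 2.
At equilibrium E = 0, so log K = nE°cell / 0.0592 = (2)(+0.192) / 0.0592 = 6.5.

log K = 6.5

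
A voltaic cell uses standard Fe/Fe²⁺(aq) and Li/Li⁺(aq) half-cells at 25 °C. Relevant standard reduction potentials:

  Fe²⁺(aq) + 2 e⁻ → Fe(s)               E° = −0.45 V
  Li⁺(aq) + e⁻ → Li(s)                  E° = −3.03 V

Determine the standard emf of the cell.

+2.58 V

The Fe²⁺/Fe couple has the higher E°, so Fe ion is reduced (cathode) and Li is oxidized (anode).
E°cell = E°(cathode) − E°(anode) = −0.45 − (−3.03) = +2.58 V.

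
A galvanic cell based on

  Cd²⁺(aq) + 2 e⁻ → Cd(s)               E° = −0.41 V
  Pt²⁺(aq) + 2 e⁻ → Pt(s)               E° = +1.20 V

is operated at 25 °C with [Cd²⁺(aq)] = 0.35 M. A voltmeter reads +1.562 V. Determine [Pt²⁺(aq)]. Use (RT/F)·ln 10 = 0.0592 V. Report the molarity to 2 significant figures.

Pt²⁺/Pt is the cathode (higher E°); E°cell = +1.20 − (−0.41) = +1.61 V with n = 2.
From the Nernst equation, log Q = n(E° − E)/0.0592 = 2·(+1.61 − (+1.562))/0.0592 = 1.622.
Balancing electrons gives Pt²⁺(aq) + Cd(s) → Pt(s) + Cd²⁺(aq); thus Q = [Cd²⁺(aq)] / [Pt²⁺(aq)].
Isolating [Pt²⁺(aq)] in Q = 10^{1.622} yields log [Pt²⁺(aq)] = −2.078, i.e. 0.0084 M.

0.0084 M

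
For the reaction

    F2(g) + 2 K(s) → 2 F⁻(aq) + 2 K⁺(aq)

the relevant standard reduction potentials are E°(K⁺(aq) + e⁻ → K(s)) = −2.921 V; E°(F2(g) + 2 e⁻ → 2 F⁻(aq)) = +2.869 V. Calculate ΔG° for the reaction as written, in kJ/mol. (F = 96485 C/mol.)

−1117 kJ/mol

In the reaction as written F2(g) is reduced, so the F₂/F⁻ couple is the cathode and K⁺/K is the anode.
E°cell = +2.869 − (−2.921) = +5.790 V; balancing electrons gives n = 2.
ΔG° = −nFE°cell = −(2)(96485)(+5.790) J/mol = −1117 kJ/mol.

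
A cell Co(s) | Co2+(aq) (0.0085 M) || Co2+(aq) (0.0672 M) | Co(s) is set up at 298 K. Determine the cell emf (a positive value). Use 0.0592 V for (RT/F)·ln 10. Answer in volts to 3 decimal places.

For a concentration cell E°cell = 0, since both electrodes use the same couple.
The compartment with the higher Co2+(aq) concentration (0.0672 M) acts as the cathode; ions are reduced there and produced at the dilute (0.0085 M) anode.
With n = 2, Ecell = −(0.0592/2)·log([dilute]/[conc]) = −(0.0592/2)·log(0.0085/0.0672) = +0.027 V.

0.027 V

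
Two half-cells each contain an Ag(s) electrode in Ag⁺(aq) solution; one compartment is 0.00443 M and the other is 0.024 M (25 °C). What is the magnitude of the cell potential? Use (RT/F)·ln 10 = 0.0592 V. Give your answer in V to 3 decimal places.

0.043 V

For a concentration cell E°cell = 0, since both electrodes use the same couple.
The compartment with the higher Ag⁺(aq) concentration (0.024 M) acts as the cathode; ions are reduced there and produced at the dilute (0.00443 M) anode.
With n = 1, Ecell = −(0.0592/1)·log([dilute]/[conc]) = −(0.0592/1)·log(0.00443/0.024) = +0.043 V.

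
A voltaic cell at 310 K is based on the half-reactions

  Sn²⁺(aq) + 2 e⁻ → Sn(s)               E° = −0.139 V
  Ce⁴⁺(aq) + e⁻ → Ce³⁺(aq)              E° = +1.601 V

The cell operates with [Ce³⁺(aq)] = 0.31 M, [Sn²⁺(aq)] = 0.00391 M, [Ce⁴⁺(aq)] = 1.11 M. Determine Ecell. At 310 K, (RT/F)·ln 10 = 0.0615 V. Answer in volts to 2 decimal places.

Ce⁴⁺/Ce³⁺ is reduced (cathode, E° = +1.601 V) and Sn²⁺/Sn is oxidized (anode).
E°cell = +1.601 − (−0.139) = +1.740 V, with n = 2 electrons transferred.
The balanced reaction is 2 Ce⁴⁺(aq) + Sn(s) → 2 Ce³⁺(aq) + Sn²⁺(aq), so Q = ([Ce³⁺(aq)]^2·[Sn²⁺(aq)]) / [Ce⁴⁺(aq)]^2 = 0.000305 and log Q = −3.516.
Applying E = E° − (RT ln10/nF)·log Q gives +1.740 − (0.0615/2)(−3.516) = +1.85 V.

+1.85 V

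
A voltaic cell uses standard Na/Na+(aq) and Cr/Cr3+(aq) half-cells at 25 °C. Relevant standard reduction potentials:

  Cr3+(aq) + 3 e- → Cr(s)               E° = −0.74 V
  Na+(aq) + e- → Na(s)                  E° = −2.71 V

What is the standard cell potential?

The Cr³⁺/Cr couple has the higher E°, so Cr ion is reduced (cathode) and Na is oxidized (anode).
E°cell = E°(cathode) − E°(anode) = −0.74 − (−2.71) = +1.97 V.

+1.97 V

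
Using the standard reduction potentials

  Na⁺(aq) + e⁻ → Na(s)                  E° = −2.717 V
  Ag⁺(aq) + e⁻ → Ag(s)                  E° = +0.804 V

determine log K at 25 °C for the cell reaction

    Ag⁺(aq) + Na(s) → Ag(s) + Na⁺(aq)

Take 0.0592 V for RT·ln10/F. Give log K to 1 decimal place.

log K = 59.5

The Ag⁺/Ag couple is reduced (cathode); E°cell = +0.804 − (−2.717) = +3.521 V with n = 1.
At equilibrium E = 0, so log K = nE°cell / 0.0592 = (1)(+3.521) / 0.0592 = 59.5.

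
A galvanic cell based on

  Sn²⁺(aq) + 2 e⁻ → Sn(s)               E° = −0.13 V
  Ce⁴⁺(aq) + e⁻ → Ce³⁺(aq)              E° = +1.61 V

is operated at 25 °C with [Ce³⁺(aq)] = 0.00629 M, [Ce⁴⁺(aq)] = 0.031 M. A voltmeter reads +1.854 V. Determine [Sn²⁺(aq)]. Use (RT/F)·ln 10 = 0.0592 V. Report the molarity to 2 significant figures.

Ce⁴⁺/Ce³⁺ is the cathode (higher E°); E°cell = +1.61 − (−0.13) = +1.74 V with n = 2.
Rearranging E = E° − (0.0592/n)·log Q gives log Q = 2(+1.74 − (+1.854))/0.0592 = −3.851.
For 2 Ce⁴⁺(aq) + Sn(s) → 2 Ce³⁺(aq) + Sn²⁺(aq), the reaction quotient is Q = ([Ce³⁺(aq)]^2·[Sn²⁺(aq)]) / [Ce⁴⁺(aq)]^2.
Substituting the known concentrations and solving, log [Sn²⁺(aq)] = −2.466 and [Sn²⁺(aq)] = 0.0034 M.

0.0034 M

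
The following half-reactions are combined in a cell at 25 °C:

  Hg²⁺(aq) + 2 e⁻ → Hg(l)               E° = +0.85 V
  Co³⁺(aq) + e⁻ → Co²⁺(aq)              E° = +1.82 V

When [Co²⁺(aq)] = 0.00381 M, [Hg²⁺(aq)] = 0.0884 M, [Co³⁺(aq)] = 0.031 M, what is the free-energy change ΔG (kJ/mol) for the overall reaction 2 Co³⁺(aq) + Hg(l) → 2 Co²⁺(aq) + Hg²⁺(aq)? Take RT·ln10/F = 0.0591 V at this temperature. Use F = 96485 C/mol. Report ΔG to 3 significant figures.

−204 kJ/mol

The standard cell potential is +1.82 − (+0.85) = +0.97 V, with n = 2 electrons in the balanced equation.
Here Q = ([Co²⁺(aq)]^2·[Hg²⁺(aq)]) / [Co³⁺(aq)]^2 = 0.00134 (log Q = −2.874), giving E = +0.97 − (0.0591/2)·(−2.874) = +1.0549 V.
Then ΔG = −nFE = −2 × 96485 × +1.0549 J/mol = −204 kJ/mol.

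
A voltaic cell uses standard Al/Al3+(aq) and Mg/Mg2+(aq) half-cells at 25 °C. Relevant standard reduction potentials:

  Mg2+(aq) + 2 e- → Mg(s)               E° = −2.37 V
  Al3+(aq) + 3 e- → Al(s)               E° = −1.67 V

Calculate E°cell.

+0.70 V

Of the two couples in this cell, the one with the more positive reduction potential is reduced at the cathode: here that is Al³⁺/Al (−1.67 V); Mg²⁺/Mg (−2.37 V) is the anode.
E°cell = E°(cathode) − E°(anode) = −1.67 − (−2.37) = +0.70 V.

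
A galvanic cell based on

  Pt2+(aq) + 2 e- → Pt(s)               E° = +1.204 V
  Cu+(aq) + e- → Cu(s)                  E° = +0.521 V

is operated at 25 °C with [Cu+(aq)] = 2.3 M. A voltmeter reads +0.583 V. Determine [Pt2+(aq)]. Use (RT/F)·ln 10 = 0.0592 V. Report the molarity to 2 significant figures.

0.0022 M

The Pt²⁺/Pt couple has the larger reduction potential, so it is the cathode: E°cell = +1.204 − (+0.521) = +0.683 V and n = 2.
Rearranging E = E° − (0.0592/n)·log Q gives log Q = 2(+0.683 − (+0.583))/0.0592 = 3.378.
The balanced reaction is Pt2+(aq) + 2 Cu(s) → Pt(s) + 2 Cu+(aq), so Q = [Cu+(aq)]^2 / [Pt2+(aq)].
Solving for the unknown gives log [Pt2+(aq)] = −2.655, so [Pt2+(aq)] ≈ 0.0022 M.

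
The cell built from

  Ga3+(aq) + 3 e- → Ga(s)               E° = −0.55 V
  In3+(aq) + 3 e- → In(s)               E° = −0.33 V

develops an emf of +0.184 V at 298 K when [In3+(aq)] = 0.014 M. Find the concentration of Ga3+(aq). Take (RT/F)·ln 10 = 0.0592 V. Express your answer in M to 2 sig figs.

0.93 M

In³⁺/In is the cathode (higher E°); E°cell = −0.33 − (−0.55) = +0.22 V with n = 3.
Rearranging E = E° − (0.0592/n)·log Q gives log Q = 3(+0.22 − (+0.184))/0.0592 = 1.824.
Balancing electrons gives In3+(aq) + Ga(s) → In(s) + Ga3+(aq); thus Q = [Ga3+(aq)] / [In3+(aq)].
Solving for the unknown gives log [Ga3+(aq)] = −0.030, so [Ga3+(aq)] ≈ 0.93 M.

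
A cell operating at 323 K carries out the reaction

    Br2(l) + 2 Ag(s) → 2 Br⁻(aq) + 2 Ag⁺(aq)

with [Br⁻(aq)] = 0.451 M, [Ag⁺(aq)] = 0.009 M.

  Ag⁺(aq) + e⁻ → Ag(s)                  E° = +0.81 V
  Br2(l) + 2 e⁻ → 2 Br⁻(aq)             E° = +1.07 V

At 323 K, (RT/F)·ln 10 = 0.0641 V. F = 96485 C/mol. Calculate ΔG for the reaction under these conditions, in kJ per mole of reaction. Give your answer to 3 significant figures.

−79.8 kJ/mol

With Br₂/Br⁻ reduced at the cathode, E°cell = +1.07 − (+0.81) = +0.26 V and n = 2.
Here Q = [Br⁻(aq)]^2·[Ag⁺(aq)]^2 = 1.65×10^−5 (log Q = −4.783), giving E = +0.26 − (0.0641/2)·(−4.783) = +0.4133 V.
Finally ΔG = −nFE = −(2)(96485 C/mol)(+0.4133 V) = −79.8 kJ/mol.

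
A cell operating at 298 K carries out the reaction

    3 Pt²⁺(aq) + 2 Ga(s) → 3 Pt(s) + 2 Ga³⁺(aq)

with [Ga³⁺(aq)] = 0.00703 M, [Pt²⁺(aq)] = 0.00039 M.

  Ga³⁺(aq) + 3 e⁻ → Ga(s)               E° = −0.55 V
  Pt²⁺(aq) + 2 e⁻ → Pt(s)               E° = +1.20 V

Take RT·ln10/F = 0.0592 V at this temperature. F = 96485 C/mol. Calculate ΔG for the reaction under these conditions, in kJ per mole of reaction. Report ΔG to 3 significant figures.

E°cell = +1.20 − (−0.55) = +1.75 V; the balanced reaction transfers n = 6 electrons.
Here Q = [Ga³⁺(aq)]^2 / [Pt²⁺(aq)]^3 = 8.33×10^5 (log Q = 5.921), giving E = +1.75 − (0.0592/6)·(5.921) = +1.6916 V.
Then ΔG = −nFE = −6 × 96485 × +1.6916 J/mol = −979 kJ/mol.

−979 kJ/mol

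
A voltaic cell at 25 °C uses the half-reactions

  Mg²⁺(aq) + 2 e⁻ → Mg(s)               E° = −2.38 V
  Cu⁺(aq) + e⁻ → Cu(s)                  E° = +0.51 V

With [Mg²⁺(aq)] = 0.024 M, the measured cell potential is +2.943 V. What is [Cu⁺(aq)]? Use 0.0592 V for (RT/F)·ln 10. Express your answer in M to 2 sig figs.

1.2 M

The Cu⁺/Cu couple has the larger reduction potential, so it is the cathode: E°cell = +0.51 − (−2.38) = +2.89 V and n = 2.
Rearranging E = E° − (0.0592/n)·log Q gives log Q = 2(+2.89 − (+2.943))/0.0592 = −1.791.
For 2 Cu⁺(aq) + Mg(s) → 2 Cu(s) + Mg²⁺(aq), the reaction quotient is Q = [Mg²⁺(aq)] / [Cu⁺(aq)]^2.
Isolating [Cu⁺(aq)] in Q = 10^{−1.791} yields log [Cu⁺(aq)] = 0.086, i.e. 1.2 M.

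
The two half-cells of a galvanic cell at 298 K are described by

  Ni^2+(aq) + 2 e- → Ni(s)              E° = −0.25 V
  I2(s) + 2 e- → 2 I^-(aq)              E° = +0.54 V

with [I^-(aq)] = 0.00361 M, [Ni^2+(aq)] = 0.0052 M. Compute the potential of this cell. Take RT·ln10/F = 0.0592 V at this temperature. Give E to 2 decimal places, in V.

I₂/I⁻ is reduced (cathode, E° = +0.54 V) and Ni²⁺/Ni is oxidized (anode).
E°cell = +0.54 − (−0.25) = +0.79 V, with n = 2 electrons transferred.
For the overall reaction I2(s) + Ni(s) → 2 I^-(aq) + Ni^2+(aq), Q = [I^-(aq)]^2·[Ni^2+(aq)] = 6.78×10^−8, giving log Q = −7.169.
By the Nernst equation, E = +0.79 − (0.0592/2)·(−7.169) = +1.00 V.

+1.00 V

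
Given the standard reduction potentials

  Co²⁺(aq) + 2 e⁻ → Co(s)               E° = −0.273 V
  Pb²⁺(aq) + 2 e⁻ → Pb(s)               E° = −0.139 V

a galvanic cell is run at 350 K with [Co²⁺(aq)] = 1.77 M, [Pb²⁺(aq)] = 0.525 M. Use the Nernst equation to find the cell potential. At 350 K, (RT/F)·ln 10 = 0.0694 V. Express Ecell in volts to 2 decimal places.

Since E°(Pb²⁺/Pb) > E°(Co²⁺/Co), Pb²⁺/Pb serves as the cathode.
The standard potential is −0.139 − (−0.273) = +0.134 V and the balanced reaction transfers n = 2 electrons.
For the overall reaction Pb²⁺(aq) + Co(s) → Pb(s) + Co²⁺(aq), Q = [Co²⁺(aq)] / [Pb²⁺(aq)] = 3.37, giving log Q = 0.528.
Applying E = E° − (RT ln10/nF)·log Q gives +0.134 − (0.0694/2)(0.528) = +0.12 V.

+0.12 V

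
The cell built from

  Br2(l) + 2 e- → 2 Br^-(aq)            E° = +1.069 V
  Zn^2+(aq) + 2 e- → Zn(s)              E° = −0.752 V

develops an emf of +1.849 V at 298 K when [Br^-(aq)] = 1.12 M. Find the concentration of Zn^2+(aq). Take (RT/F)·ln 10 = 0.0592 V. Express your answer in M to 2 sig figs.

The Br₂/Br⁻ couple has the larger reduction potential, so it is the cathode: E°cell = +1.069 − (−0.752) = +1.821 V and n = 2.
Rearranging E = E° − (0.0592/n)·log Q gives log Q = 2(+1.821 − (+1.849))/0.0592 = −0.946.
Balancing electrons gives Br2(l) + Zn(s) → 2 Br^-(aq) + Zn^2+(aq); thus Q = [Br^-(aq)]^2·[Zn^2+(aq)].
Solving for the unknown gives log [Zn^2+(aq)] = −1.044, so [Zn^2+(aq)] ≈ 0.090 M.

0.090 M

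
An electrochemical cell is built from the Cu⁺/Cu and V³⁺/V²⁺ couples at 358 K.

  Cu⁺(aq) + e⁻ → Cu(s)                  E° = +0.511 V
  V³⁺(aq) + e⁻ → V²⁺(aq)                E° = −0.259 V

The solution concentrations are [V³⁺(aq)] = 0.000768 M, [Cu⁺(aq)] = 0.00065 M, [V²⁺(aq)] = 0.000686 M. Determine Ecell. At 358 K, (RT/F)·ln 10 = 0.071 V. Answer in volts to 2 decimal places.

+0.54 V

The Cu⁺/Cu couple has the more positive E°, so it is the cathode; V³⁺/V²⁺ is the anode.
E°cell = +0.511 − (−0.259) = +0.770 V, with n = 1 electron transferred.
Balancing gives Cu⁺(aq) + V²⁺(aq) → Cu(s) + V³⁺(aq); hence Q = [V³⁺(aq)] / ([Cu⁺(aq)]·[V²⁺(aq)]) = 1.72×10^3 (log Q = 3.236).
Applying E = E° − (RT ln10/nF)·log Q gives +0.770 − (0.071/1)(3.236) = +0.54 V.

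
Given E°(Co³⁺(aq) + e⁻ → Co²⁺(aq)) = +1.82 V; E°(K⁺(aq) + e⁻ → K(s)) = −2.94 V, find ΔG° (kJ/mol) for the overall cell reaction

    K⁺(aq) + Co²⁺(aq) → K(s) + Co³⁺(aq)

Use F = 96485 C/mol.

+459 kJ/mol

In the reaction as written K⁺(aq) is reduced, so the K⁺/K couple is the cathode and Co³⁺/Co²⁺ is the anode.
E°cell = −2.94 − (+1.82) = −4.76 V; balancing electrons gives n = 1.
ΔG° = −nFE°cell = −(1)(96485)(−4.76) J/mol = +459 kJ/mol.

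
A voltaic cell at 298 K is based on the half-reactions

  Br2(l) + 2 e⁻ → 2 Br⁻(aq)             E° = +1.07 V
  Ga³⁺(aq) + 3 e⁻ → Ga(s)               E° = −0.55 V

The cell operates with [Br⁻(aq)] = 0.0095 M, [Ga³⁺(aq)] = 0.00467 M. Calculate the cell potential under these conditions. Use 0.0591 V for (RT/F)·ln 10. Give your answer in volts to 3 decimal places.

The Br₂/Br⁻ couple has the more positive E°, so it is the cathode; Ga³⁺/Ga is the anode.
The standard potential is +1.07 − (−0.55) = +1.62 V and the balanced reaction transfers n = 6 electrons.
Balancing gives 3 Br2(l) + 2 Ga(s) → 6 Br⁻(aq) + 2 Ga³⁺(aq); hence Q = [Br⁻(aq)]^6·[Ga³⁺(aq)]^2 = 1.6×10^−17 (log Q = −16.795).
E = E° − (0.0591/n)·log Q = +1.62 − (0.0591/6)(−16.795) = +1.785 V.

+1.785 V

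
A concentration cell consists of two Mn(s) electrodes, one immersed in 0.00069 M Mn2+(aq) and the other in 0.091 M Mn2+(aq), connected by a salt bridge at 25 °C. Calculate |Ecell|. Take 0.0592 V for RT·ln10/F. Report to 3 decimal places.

0.063 V

For a concentration cell E°cell = 0, since both electrodes use the same couple.
The compartment with the higher Mn2+(aq) concentration (0.091 M) acts as the cathode; ions are reduced there and produced at the dilute (0.00069 M) anode.
With n = 2, Ecell = −(0.0592/2)·log([dilute]/[conc]) = −(0.0592/2)·log(0.00069/0.091) = +0.063 V.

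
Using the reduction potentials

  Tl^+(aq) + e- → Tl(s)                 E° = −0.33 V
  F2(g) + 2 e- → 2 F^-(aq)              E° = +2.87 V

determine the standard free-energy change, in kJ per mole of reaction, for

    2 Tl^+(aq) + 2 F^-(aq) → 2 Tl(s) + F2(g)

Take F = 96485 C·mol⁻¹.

+618 kJ/mol

In the reaction as written Tl^+(aq) is reduced, so the Tl⁺/Tl couple is the cathode and F₂/F⁻ is the anode.
E°cell = −0.33 − (+2.87) = −3.20 V; balancing electrons gives n = 2.
ΔG° = −nFE°cell = −(2)(96485)(−3.20) J/mol = +618 kJ/mol.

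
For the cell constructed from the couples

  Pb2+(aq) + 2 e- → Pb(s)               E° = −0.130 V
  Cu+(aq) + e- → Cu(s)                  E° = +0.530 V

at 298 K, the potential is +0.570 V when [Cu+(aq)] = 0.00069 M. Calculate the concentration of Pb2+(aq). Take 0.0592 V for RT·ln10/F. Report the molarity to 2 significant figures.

0.00052 M

With Cu⁺/Cu at the cathode and Pb²⁺/Pb at the anode, E°cell = +0.530 − (−0.130) = +0.660 V (n = 2).
Rearranging E = E° − (0.0592/n)·log Q gives log Q = 2(+0.660 − (+0.570))/0.0592 = 3.041.
For 2 Cu+(aq) + Pb(s) → 2 Cu(s) + Pb2+(aq), the reaction quotient is Q = [Pb2+(aq)] / [Cu+(aq)]^2.
Isolating [Pb2+(aq)] in Q = 10^{3.041} yields log [Pb2+(aq)] = −3.281, i.e. 0.00052 M.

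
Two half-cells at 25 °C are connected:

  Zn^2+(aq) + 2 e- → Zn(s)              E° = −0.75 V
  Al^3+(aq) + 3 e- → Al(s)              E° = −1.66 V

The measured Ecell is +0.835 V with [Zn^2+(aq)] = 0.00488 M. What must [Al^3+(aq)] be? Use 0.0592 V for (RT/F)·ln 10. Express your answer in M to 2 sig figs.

Zn²⁺/Zn is the cathode (higher E°); E°cell = −0.75 − (−1.66) = +0.91 V with n = 6.
Rearranging E = E° − (0.0592/n)·log Q gives log Q = 6(+0.91 − (+0.835))/0.0592 = 7.601.
Balancing electrons gives 3 Zn^2+(aq) + 2 Al(s) → 3 Zn(s) + 2 Al^3+(aq); thus Q = [Al^3+(aq)]^2 / [Zn^2+(aq)]^3.
Substituting the known concentrations and solving, log [Al^3+(aq)] = 0.333 and [Al^3+(aq)] = 2.2 M.

2.2 M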